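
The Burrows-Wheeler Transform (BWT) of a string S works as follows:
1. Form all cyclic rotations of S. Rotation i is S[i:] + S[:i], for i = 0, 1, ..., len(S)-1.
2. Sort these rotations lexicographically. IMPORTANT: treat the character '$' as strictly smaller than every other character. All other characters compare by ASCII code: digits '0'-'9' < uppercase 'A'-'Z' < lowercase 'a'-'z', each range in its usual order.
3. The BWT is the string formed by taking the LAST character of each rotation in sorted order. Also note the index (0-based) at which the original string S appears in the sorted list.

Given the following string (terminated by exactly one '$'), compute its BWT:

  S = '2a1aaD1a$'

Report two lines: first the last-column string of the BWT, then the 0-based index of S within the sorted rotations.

All 9 rotations (rotation i = S[i:]+S[:i]):
  rot[0] = 2a1aaD1a$
  rot[1] = a1aaD1a$2
  rot[2] = 1aaD1a$2a
  rot[3] = aaD1a$2a1
  rot[4] = aD1a$2a1a
  rot[5] = D1a$2a1aa
  rot[6] = 1a$2a1aaD
  rot[7] = a$2a1aaD1
  rot[8] = $2a1aaD1a
Sorted (with $ < everything):
  sorted[0] = $2a1aaD1a  (last char: 'a')
  sorted[1] = 1a$2a1aaD  (last char: 'D')
  sorted[2] = 1aaD1a$2a  (last char: 'a')
  sorted[3] = 2a1aaD1a$  (last char: '$')
  sorted[4] = D1a$2a1aa  (last char: 'a')
  sorted[5] = a$2a1aaD1  (last char: '1')
  sorted[6] = a1aaD1a$2  (last char: '2')
  sorted[7] = aD1a$2a1a  (last char: 'a')
  sorted[8] = aaD1a$2a1  (last char: '1')
Last column: aDa$a12a1
Original string S is at sorted index 3

Answer: aDa$a12a1
3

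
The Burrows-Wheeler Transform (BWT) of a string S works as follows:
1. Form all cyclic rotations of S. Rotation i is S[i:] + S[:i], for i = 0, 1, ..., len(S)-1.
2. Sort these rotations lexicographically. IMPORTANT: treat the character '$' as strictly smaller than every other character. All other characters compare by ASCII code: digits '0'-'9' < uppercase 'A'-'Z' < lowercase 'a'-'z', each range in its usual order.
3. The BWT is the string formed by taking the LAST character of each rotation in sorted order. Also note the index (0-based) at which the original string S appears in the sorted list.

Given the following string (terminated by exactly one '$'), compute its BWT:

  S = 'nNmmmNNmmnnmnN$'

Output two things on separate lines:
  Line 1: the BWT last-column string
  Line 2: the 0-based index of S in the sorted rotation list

Answer: NnmnNmmNNnmm$nm
12

Derivation:
All 15 rotations (rotation i = S[i:]+S[:i]):
  rot[0] = nNmmmNNmmnnmnN$
  rot[1] = NmmmNNmmnnmnN$n
  rot[2] = mmmNNmmnnmnN$nN
  rot[3] = mmNNmmnnmnN$nNm
  rot[4] = mNNmmnnmnN$nNmm
  rot[5] = NNmmnnmnN$nNmmm
  rot[6] = NmmnnmnN$nNmmmN
  rot[7] = mmnnmnN$nNmmmNN
  rot[8] = mnnmnN$nNmmmNNm
  rot[9] = nnmnN$nNmmmNNmm
  rot[10] = nmnN$nNmmmNNmmn
  rot[11] = mnN$nNmmmNNmmnn
  rot[12] = nN$nNmmmNNmmnnm
  rot[13] = N$nNmmmNNmmnnmn
  rot[14] = $nNmmmNNmmnnmnN
Sorted (with $ < everything):
  sorted[0] = $nNmmmNNmmnnmnN  (last char: 'N')
  sorted[1] = N$nNmmmNNmmnnmn  (last char: 'n')
  sorted[2] = NNmmnnmnN$nNmmm  (last char: 'm')
  sorted[3] = NmmmNNmmnnmnN$n  (last char: 'n')
  sorted[4] = NmmnnmnN$nNmmmN  (last char: 'N')
  sorted[5] = mNNmmnnmnN$nNmm  (last char: 'm')
  sorted[6] = mmNNmmnnmnN$nNm  (last char: 'm')
  sorted[7] = mmmNNmmnnmnN$nN  (last char: 'N')
  sorted[8] = mmnnmnN$nNmmmNN  (last char: 'N')
  sorted[9] = mnN$nNmmmNNmmnn  (last char: 'n')
  sorted[10] = mnnmnN$nNmmmNNm  (last char: 'm')
  sorted[11] = nN$nNmmmNNmmnnm  (last char: 'm')
  sorted[12] = nNmmmNNmmnnmnN$  (last char: '$')
  sorted[13] = nmnN$nNmmmNNmmn  (last char: 'n')
  sorted[14] = nnmnN$nNmmmNNmm  (last char: 'm')
Last column: NnmnNmmNNnmm$nm
Original string S is at sorted index 12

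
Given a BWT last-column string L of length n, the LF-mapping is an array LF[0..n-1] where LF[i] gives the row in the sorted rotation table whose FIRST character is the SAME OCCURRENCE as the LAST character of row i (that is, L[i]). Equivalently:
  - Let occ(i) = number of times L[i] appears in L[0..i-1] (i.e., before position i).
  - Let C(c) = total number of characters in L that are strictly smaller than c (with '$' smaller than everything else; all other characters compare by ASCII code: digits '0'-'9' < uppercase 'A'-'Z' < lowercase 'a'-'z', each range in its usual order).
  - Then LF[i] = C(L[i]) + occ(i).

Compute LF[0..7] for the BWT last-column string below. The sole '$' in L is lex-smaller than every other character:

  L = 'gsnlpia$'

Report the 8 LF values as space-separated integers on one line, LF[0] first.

Answer: 2 7 5 4 6 3 1 0

Derivation:
Char counts: '$':1, 'a':1, 'g':1, 'i':1, 'l':1, 'n':1, 'p':1, 's':1
C (first-col start): C('$')=0, C('a')=1, C('g')=2, C('i')=3, C('l')=4, C('n')=5, C('p')=6, C('s')=7
L[0]='g': occ=0, LF[0]=C('g')+0=2+0=2
L[1]='s': occ=0, LF[1]=C('s')+0=7+0=7
L[2]='n': occ=0, LF[2]=C('n')+0=5+0=5
L[3]='l': occ=0, LF[3]=C('l')+0=4+0=4
L[4]='p': occ=0, LF[4]=C('p')+0=6+0=6
L[5]='i': occ=0, LF[5]=C('i')+0=3+0=3
L[6]='a': occ=0, LF[6]=C('a')+0=1+0=1
L[7]='$': occ=0, LF[7]=C('$')+0=0+0=0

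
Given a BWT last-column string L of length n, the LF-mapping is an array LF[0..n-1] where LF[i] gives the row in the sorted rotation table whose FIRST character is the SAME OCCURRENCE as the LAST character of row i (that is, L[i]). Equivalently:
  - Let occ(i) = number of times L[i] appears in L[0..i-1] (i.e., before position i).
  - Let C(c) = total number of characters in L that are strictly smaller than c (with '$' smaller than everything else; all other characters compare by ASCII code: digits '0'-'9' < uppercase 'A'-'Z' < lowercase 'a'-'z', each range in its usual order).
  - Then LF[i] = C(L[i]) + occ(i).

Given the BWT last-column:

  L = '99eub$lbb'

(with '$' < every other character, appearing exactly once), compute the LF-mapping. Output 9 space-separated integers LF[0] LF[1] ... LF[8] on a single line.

Char counts: '$':1, '9':2, 'b':3, 'e':1, 'l':1, 'u':1
C (first-col start): C('$')=0, C('9')=1, C('b')=3, C('e')=6, C('l')=7, C('u')=8
L[0]='9': occ=0, LF[0]=C('9')+0=1+0=1
L[1]='9': occ=1, LF[1]=C('9')+1=1+1=2
L[2]='e': occ=0, LF[2]=C('e')+0=6+0=6
L[3]='u': occ=0, LF[3]=C('u')+0=8+0=8
L[4]='b': occ=0, LF[4]=C('b')+0=3+0=3
L[5]='$': occ=0, LF[5]=C('$')+0=0+0=0
L[6]='l': occ=0, LF[6]=C('l')+0=7+0=7
L[7]='b': occ=1, LF[7]=C('b')+1=3+1=4
L[8]='b': occ=2, LF[8]=C('b')+2=3+2=5

Answer: 1 2 6 8 3 0 7 4 5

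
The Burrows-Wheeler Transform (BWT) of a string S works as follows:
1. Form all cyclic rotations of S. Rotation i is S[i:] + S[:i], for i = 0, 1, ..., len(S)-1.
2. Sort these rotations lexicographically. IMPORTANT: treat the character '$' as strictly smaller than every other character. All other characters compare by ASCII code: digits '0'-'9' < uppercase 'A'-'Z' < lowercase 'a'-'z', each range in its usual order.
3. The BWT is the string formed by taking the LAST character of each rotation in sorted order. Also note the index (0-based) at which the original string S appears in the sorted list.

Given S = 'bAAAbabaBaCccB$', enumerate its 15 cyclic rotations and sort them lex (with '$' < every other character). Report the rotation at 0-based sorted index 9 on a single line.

Answer: abaBaCccB$bAAAb

Derivation:
All 15 rotations (rotation i = S[i:]+S[:i]):
  rot[0] = bAAAbabaBaCccB$
  rot[1] = AAAbabaBaCccB$b
  rot[2] = AAbabaBaCccB$bA
  rot[3] = AbabaBaCccB$bAA
  rot[4] = babaBaCccB$bAAA
  rot[5] = abaBaCccB$bAAAb
  rot[6] = baBaCccB$bAAAba
  rot[7] = aBaCccB$bAAAbab
  rot[8] = BaCccB$bAAAbaba
  rot[9] = aCccB$bAAAbabaB
  rot[10] = CccB$bAAAbabaBa
  rot[11] = ccB$bAAAbabaBaC
  rot[12] = cB$bAAAbabaBaCc
  rot[13] = B$bAAAbabaBaCcc
  rot[14] = $bAAAbabaBaCccB
Sorted (with $ < everything):
  sorted[0] = $bAAAbabaBaCccB
  sorted[1] = AAAbabaBaCccB$b
  sorted[2] = AAbabaBaCccB$bA
  sorted[3] = AbabaBaCccB$bAA
  sorted[4] = B$bAAAbabaBaCcc
  sorted[5] = BaCccB$bAAAbaba
  sorted[6] = CccB$bAAAbabaBa
  sorted[7] = aBaCccB$bAAAbab
  sorted[8] = aCccB$bAAAbabaB
  sorted[9] = abaBaCccB$bAAAb
  sorted[10] = bAAAbabaBaCccB$
  sorted[11] = baBaCccB$bAAAba
  sorted[12] = babaBaCccB$bAAA
  sorted[13] = cB$bAAAbabaBaCc
  sorted[14] = ccB$bAAAbabaBaC
sorted[9] = abaBaCccB$bAAAb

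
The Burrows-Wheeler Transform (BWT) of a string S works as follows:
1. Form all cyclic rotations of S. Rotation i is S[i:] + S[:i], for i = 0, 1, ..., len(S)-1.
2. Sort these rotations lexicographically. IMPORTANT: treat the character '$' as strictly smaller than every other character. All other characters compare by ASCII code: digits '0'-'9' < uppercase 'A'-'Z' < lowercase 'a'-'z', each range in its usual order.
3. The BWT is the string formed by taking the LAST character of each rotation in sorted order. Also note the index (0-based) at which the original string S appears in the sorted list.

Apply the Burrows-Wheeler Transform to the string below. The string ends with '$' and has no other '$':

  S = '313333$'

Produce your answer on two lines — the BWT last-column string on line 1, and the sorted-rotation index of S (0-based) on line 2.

Answer: 333$331
3

Derivation:
All 7 rotations (rotation i = S[i:]+S[:i]):
  rot[0] = 313333$
  rot[1] = 13333$3
  rot[2] = 3333$31
  rot[3] = 333$313
  rot[4] = 33$3133
  rot[5] = 3$31333
  rot[6] = $313333
Sorted (with $ < everything):
  sorted[0] = $313333  (last char: '3')
  sorted[1] = 13333$3  (last char: '3')
  sorted[2] = 3$31333  (last char: '3')
  sorted[3] = 313333$  (last char: '$')
  sorted[4] = 33$3133  (last char: '3')
  sorted[5] = 333$313  (last char: '3')
  sorted[6] = 3333$31  (last char: '1')
Last column: 333$331
Original string S is at sorted index 3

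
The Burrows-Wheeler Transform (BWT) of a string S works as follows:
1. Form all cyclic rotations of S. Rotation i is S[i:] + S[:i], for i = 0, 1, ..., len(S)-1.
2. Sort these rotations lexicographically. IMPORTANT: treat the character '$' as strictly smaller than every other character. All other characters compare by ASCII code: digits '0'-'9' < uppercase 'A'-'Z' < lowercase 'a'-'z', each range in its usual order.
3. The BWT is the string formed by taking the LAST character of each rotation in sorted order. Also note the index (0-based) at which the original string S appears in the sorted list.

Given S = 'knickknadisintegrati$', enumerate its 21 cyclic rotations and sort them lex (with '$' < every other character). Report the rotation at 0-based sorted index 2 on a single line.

All 21 rotations (rotation i = S[i:]+S[:i]):
  rot[0] = knickknadisintegrati$
  rot[1] = nickknadisintegrati$k
  rot[2] = ickknadisintegrati$kn
  rot[3] = ckknadisintegrati$kni
  rot[4] = kknadisintegrati$knic
  rot[5] = knadisintegrati$knick
  rot[6] = nadisintegrati$knickk
  rot[7] = adisintegrati$knickkn
  rot[8] = disintegrati$knickkna
  rot[9] = isintegrati$knickknad
  rot[10] = sintegrati$knickknadi
  rot[11] = integrati$knickknadis
  rot[12] = ntegrati$knickknadisi
  rot[13] = tegrati$knickknadisin
  rot[14] = egrati$knickknadisint
  rot[15] = grati$knickknadisinte
  rot[16] = rati$knickknadisinteg
  rot[17] = ati$knickknadisintegr
  rot[18] = ti$knickknadisintegra
  rot[19] = i$knickknadisintegrat
  rot[20] = $knickknadisintegrati
Sorted (with $ < everything):
  sorted[0] = $knickknadisintegrati
  sorted[1] = adisintegrati$knickkn
  sorted[2] = ati$knickknadisintegr
  sorted[3] = ckknadisintegrati$kni
  sorted[4] = disintegrati$knickkna
  sorted[5] = egrati$knickknadisint
  sorted[6] = grati$knickknadisinte
  sorted[7] = i$knickknadisintegrat
  sorted[8] = ickknadisintegrati$kn
  sorted[9] = integrati$knickknadis
  sorted[10] = isintegrati$knickknad
  sorted[11] = kknadisintegrati$knic
  sorted[12] = knadisintegrati$knick
  sorted[13] = knickknadisintegrati$
  sorted[14] = nadisintegrati$knickk
  sorted[15] = nickknadisintegrati$k
  sorted[16] = ntegrati$knickknadisi
  sorted[17] = rati$knickknadisinteg
  sorted[18] = sintegrati$knickknadi
  sorted[19] = tegrati$knickknadisin
  sorted[20] = ti$knickknadisintegra
sorted[2] = ati$knickknadisintegr

Answer: ati$knickknadisintegr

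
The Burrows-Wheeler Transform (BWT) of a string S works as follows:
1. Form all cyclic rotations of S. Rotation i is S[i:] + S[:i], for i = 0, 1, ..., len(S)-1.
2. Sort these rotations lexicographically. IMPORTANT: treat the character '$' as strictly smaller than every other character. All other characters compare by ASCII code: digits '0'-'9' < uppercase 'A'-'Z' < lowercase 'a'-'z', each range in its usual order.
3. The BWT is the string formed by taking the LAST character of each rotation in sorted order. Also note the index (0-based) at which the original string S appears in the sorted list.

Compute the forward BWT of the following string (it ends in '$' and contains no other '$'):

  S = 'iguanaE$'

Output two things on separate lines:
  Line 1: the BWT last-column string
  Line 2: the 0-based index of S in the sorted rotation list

All 8 rotations (rotation i = S[i:]+S[:i]):
  rot[0] = iguanaE$
  rot[1] = guanaE$i
  rot[2] = uanaE$ig
  rot[3] = anaE$igu
  rot[4] = naE$igua
  rot[5] = aE$iguan
  rot[6] = E$iguana
  rot[7] = $iguanaE
Sorted (with $ < everything):
  sorted[0] = $iguanaE  (last char: 'E')
  sorted[1] = E$iguana  (last char: 'a')
  sorted[2] = aE$iguan  (last char: 'n')
  sorted[3] = anaE$igu  (last char: 'u')
  sorted[4] = guanaE$i  (last char: 'i')
  sorted[5] = iguanaE$  (last char: '$')
  sorted[6] = naE$igua  (last char: 'a')
  sorted[7] = uanaE$ig  (last char: 'g')
Last column: Eanui$ag
Original string S is at sorted index 5

Answer: Eanui$ag
5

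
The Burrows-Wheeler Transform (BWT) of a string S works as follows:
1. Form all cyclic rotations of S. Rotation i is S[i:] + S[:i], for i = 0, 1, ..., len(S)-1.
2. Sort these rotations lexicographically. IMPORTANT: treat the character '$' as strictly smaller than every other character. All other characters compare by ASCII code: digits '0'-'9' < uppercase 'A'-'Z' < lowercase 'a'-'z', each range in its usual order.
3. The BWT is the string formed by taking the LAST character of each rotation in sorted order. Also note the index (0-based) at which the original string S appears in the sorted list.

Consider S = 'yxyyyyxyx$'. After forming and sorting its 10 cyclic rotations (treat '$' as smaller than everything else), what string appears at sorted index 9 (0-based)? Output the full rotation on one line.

All 10 rotations (rotation i = S[i:]+S[:i]):
  rot[0] = yxyyyyxyx$
  rot[1] = xyyyyxyx$y
  rot[2] = yyyyxyx$yx
  rot[3] = yyyxyx$yxy
  rot[4] = yyxyx$yxyy
  rot[5] = yxyx$yxyyy
  rot[6] = xyx$yxyyyy
  rot[7] = yx$yxyyyyx
  rot[8] = x$yxyyyyxy
  rot[9] = $yxyyyyxyx
Sorted (with $ < everything):
  sorted[0] = $yxyyyyxyx
  sorted[1] = x$yxyyyyxy
  sorted[2] = xyx$yxyyyy
  sorted[3] = xyyyyxyx$y
  sorted[4] = yx$yxyyyyx
  sorted[5] = yxyx$yxyyy
  sorted[6] = yxyyyyxyx$
  sorted[7] = yyxyx$yxyy
  sorted[8] = yyyxyx$yxy
  sorted[9] = yyyyxyx$yx
sorted[9] = yyyyxyx$yx

Answer: yyyyxyx$yx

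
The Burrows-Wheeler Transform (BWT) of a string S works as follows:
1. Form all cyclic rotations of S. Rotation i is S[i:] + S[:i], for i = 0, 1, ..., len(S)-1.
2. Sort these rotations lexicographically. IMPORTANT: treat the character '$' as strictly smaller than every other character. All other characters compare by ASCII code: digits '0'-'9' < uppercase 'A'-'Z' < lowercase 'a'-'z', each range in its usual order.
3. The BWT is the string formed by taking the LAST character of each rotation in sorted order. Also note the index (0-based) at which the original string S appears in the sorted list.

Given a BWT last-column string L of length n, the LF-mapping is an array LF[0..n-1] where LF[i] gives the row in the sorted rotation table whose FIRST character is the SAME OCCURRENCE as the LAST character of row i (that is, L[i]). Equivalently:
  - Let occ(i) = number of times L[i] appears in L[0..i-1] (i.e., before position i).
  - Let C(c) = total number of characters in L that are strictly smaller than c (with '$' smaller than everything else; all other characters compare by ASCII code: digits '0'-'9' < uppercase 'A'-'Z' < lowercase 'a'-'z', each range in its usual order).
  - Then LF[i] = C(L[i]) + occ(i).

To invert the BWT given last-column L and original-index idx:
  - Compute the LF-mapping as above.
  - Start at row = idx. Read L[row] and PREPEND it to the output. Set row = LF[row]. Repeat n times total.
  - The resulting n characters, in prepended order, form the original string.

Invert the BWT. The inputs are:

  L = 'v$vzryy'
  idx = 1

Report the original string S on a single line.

LF mapping: 2 0 3 6 1 4 5
Walk LF starting at row 1, prepending L[row]:
  step 1: row=1, L[1]='$', prepend. Next row=LF[1]=0
  step 2: row=0, L[0]='v', prepend. Next row=LF[0]=2
  step 3: row=2, L[2]='v', prepend. Next row=LF[2]=3
  step 4: row=3, L[3]='z', prepend. Next row=LF[3]=6
  step 5: row=6, L[6]='y', prepend. Next row=LF[6]=5
  step 6: row=5, L[5]='y', prepend. Next row=LF[5]=4
  step 7: row=4, L[4]='r', prepend. Next row=LF[4]=1
Reversed output: ryyzvv$

Answer: ryyzvv$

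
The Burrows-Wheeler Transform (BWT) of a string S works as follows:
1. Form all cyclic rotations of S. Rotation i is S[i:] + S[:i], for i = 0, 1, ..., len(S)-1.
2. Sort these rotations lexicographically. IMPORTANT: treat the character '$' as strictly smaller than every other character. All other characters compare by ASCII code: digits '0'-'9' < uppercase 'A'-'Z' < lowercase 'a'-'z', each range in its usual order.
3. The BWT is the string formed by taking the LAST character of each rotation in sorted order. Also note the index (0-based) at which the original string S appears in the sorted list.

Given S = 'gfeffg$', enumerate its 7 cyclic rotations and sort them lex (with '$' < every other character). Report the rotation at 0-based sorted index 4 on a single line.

All 7 rotations (rotation i = S[i:]+S[:i]):
  rot[0] = gfeffg$
  rot[1] = feffg$g
  rot[2] = effg$gf
  rot[3] = ffg$gfe
  rot[4] = fg$gfef
  rot[5] = g$gfeff
  rot[6] = $gfeffg
Sorted (with $ < everything):
  sorted[0] = $gfeffg
  sorted[1] = effg$gf
  sorted[2] = feffg$g
  sorted[3] = ffg$gfe
  sorted[4] = fg$gfef
  sorted[5] = g$gfeff
  sorted[6] = gfeffg$
sorted[4] = fg$gfef

Answer: fg$gfef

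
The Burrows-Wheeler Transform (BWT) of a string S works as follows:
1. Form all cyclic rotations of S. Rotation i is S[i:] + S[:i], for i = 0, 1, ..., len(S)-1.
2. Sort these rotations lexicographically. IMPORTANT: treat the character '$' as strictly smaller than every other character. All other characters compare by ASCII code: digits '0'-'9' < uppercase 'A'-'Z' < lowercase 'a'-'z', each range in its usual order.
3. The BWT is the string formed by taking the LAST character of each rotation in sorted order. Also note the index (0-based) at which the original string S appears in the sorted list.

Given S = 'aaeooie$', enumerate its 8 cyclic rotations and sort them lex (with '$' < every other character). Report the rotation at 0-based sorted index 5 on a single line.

All 8 rotations (rotation i = S[i:]+S[:i]):
  rot[0] = aaeooie$
  rot[1] = aeooie$a
  rot[2] = eooie$aa
  rot[3] = ooie$aae
  rot[4] = oie$aaeo
  rot[5] = ie$aaeoo
  rot[6] = e$aaeooi
  rot[7] = $aaeooie
Sorted (with $ < everything):
  sorted[0] = $aaeooie
  sorted[1] = aaeooie$
  sorted[2] = aeooie$a
  sorted[3] = e$aaeooi
  sorted[4] = eooie$aa
  sorted[5] = ie$aaeoo
  sorted[6] = oie$aaeo
  sorted[7] = ooie$aae
sorted[5] = ie$aaeoo

Answer: ie$aaeoo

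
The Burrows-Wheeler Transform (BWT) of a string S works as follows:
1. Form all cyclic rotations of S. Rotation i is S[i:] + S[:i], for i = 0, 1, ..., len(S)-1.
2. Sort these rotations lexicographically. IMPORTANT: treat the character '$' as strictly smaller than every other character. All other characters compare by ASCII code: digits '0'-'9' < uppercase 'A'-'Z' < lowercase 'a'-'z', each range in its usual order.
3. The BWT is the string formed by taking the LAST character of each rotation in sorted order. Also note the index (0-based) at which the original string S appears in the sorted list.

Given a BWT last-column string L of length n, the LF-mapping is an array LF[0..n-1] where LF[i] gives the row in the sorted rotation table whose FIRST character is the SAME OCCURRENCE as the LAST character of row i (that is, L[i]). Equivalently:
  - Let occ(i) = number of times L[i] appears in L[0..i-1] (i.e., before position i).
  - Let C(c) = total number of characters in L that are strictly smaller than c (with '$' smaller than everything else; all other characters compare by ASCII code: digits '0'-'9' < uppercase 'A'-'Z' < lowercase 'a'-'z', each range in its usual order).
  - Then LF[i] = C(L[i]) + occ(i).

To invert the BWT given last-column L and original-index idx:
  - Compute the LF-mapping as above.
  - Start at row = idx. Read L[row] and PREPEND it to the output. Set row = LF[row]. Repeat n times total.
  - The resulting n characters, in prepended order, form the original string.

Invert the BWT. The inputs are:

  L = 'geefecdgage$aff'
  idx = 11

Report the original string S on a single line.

LF mapping: 12 5 6 9 7 3 4 13 1 14 8 0 2 10 11
Walk LF starting at row 11, prepending L[row]:
  step 1: row=11, L[11]='$', prepend. Next row=LF[11]=0
  step 2: row=0, L[0]='g', prepend. Next row=LF[0]=12
  step 3: row=12, L[12]='a', prepend. Next row=LF[12]=2
  step 4: row=2, L[2]='e', prepend. Next row=LF[2]=6
  step 5: row=6, L[6]='d', prepend. Next row=LF[6]=4
  step 6: row=4, L[4]='e', prepend. Next row=LF[4]=7
  step 7: row=7, L[7]='g', prepend. Next row=LF[7]=13
  step 8: row=13, L[13]='f', prepend. Next row=LF[13]=10
  step 9: row=10, L[10]='e', prepend. Next row=LF[10]=8
  step 10: row=8, L[8]='a', prepend. Next row=LF[8]=1
  step 11: row=1, L[1]='e', prepend. Next row=LF[1]=5
  step 12: row=5, L[5]='c', prepend. Next row=LF[5]=3
  step 13: row=3, L[3]='f', prepend. Next row=LF[3]=9
  step 14: row=9, L[9]='g', prepend. Next row=LF[9]=14
  step 15: row=14, L[14]='f', prepend. Next row=LF[14]=11
Reversed output: fgfceaefgedeag$

Answer: fgfceaefgedeag$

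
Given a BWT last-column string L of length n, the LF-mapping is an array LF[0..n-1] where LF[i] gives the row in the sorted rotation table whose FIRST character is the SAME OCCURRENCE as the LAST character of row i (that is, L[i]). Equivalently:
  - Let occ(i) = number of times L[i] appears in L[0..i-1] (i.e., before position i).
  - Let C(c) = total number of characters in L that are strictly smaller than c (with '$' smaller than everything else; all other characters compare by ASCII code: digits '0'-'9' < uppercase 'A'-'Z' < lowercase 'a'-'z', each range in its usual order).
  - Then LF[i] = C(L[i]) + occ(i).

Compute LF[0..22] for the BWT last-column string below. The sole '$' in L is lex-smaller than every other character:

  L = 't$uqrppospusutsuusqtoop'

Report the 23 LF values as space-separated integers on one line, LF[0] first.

Char counts: '$':1, 'o':3, 'p':4, 'q':2, 'r':1, 's':4, 't':3, 'u':5
C (first-col start): C('$')=0, C('o')=1, C('p')=4, C('q')=8, C('r')=10, C('s')=11, C('t')=15, C('u')=18
L[0]='t': occ=0, LF[0]=C('t')+0=15+0=15
L[1]='$': occ=0, LF[1]=C('$')+0=0+0=0
L[2]='u': occ=0, LF[2]=C('u')+0=18+0=18
L[3]='q': occ=0, LF[3]=C('q')+0=8+0=8
L[4]='r': occ=0, LF[4]=C('r')+0=10+0=10
L[5]='p': occ=0, LF[5]=C('p')+0=4+0=4
L[6]='p': occ=1, LF[6]=C('p')+1=4+1=5
L[7]='o': occ=0, LF[7]=C('o')+0=1+0=1
L[8]='s': occ=0, LF[8]=C('s')+0=11+0=11
L[9]='p': occ=2, LF[9]=C('p')+2=4+2=6
L[10]='u': occ=1, LF[10]=C('u')+1=18+1=19
L[11]='s': occ=1, LF[11]=C('s')+1=11+1=12
L[12]='u': occ=2, LF[12]=C('u')+2=18+2=20
L[13]='t': occ=1, LF[13]=C('t')+1=15+1=16
L[14]='s': occ=2, LF[14]=C('s')+2=11+2=13
L[15]='u': occ=3, LF[15]=C('u')+3=18+3=21
L[16]='u': occ=4, LF[16]=C('u')+4=18+4=22
L[17]='s': occ=3, LF[17]=C('s')+3=11+3=14
L[18]='q': occ=1, LF[18]=C('q')+1=8+1=9
L[19]='t': occ=2, LF[19]=C('t')+2=15+2=17
L[20]='o': occ=1, LF[20]=C('o')+1=1+1=2
L[21]='o': occ=2, LF[21]=C('o')+2=1+2=3
L[22]='p': occ=3, LF[22]=C('p')+3=4+3=7

Answer: 15 0 18 8 10 4 5 1 11 6 19 12 20 16 13 21 22 14 9 17 2 3 7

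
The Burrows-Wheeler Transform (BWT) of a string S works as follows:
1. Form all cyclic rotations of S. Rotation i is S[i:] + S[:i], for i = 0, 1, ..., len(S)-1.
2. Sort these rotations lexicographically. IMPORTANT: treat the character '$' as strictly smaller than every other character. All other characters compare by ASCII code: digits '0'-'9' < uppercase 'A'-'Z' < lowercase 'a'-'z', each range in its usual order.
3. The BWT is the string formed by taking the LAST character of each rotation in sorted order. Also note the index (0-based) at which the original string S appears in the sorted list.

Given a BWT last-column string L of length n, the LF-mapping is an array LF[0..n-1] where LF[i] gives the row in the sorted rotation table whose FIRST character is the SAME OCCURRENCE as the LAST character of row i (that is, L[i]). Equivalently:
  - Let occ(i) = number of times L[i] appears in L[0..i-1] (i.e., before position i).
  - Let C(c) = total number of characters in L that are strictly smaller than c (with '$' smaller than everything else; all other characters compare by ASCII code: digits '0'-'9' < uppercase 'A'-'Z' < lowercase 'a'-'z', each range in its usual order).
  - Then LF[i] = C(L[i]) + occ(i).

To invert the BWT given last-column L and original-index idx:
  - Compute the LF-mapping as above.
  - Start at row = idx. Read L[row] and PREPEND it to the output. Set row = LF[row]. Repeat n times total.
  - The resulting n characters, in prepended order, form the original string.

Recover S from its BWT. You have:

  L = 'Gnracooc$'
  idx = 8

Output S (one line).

Answer: raccoonG$

Derivation:
LF mapping: 1 5 8 2 3 6 7 4 0
Walk LF starting at row 8, prepending L[row]:
  step 1: row=8, L[8]='$', prepend. Next row=LF[8]=0
  step 2: row=0, L[0]='G', prepend. Next row=LF[0]=1
  step 3: row=1, L[1]='n', prepend. Next row=LF[1]=5
  step 4: row=5, L[5]='o', prepend. Next row=LF[5]=6
  step 5: row=6, L[6]='o', prepend. Next row=LF[6]=7
  step 6: row=7, L[7]='c', prepend. Next row=LF[7]=4
  step 7: row=4, L[4]='c', prepend. Next row=LF[4]=3
  step 8: row=3, L[3]='a', prepend. Next row=LF[3]=2
  step 9: row=2, L[2]='r', prepend. Next row=LF[2]=8
Reversed output: raccoonG$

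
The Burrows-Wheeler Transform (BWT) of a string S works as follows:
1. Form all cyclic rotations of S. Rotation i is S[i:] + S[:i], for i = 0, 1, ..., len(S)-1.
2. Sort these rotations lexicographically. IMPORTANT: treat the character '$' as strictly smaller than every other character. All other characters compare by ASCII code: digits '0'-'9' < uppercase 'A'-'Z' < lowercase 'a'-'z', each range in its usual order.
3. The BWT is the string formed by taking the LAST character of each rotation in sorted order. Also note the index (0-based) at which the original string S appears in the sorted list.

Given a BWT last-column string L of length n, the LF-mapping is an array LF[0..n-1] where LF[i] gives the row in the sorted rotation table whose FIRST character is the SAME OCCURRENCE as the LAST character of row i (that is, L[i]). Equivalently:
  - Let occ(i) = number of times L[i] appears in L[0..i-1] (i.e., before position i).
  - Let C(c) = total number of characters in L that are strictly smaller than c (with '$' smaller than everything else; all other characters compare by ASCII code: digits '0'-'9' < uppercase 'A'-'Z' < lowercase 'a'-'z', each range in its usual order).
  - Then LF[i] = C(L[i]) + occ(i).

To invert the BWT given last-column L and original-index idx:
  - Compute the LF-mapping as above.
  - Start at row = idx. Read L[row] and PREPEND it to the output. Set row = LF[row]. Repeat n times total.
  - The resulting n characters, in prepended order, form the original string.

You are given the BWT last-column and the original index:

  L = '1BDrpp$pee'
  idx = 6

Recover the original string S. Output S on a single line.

LF mapping: 1 2 3 9 6 7 0 8 4 5
Walk LF starting at row 6, prepending L[row]:
  step 1: row=6, L[6]='$', prepend. Next row=LF[6]=0
  step 2: row=0, L[0]='1', prepend. Next row=LF[0]=1
  step 3: row=1, L[1]='B', prepend. Next row=LF[1]=2
  step 4: row=2, L[2]='D', prepend. Next row=LF[2]=3
  step 5: row=3, L[3]='r', prepend. Next row=LF[3]=9
  step 6: row=9, L[9]='e', prepend. Next row=LF[9]=5
  step 7: row=5, L[5]='p', prepend. Next row=LF[5]=7
  step 8: row=7, L[7]='p', prepend. Next row=LF[7]=8
  step 9: row=8, L[8]='e', prepend. Next row=LF[8]=4
  step 10: row=4, L[4]='p', prepend. Next row=LF[4]=6
Reversed output: pepperDB1$

Answer: pepperDB1$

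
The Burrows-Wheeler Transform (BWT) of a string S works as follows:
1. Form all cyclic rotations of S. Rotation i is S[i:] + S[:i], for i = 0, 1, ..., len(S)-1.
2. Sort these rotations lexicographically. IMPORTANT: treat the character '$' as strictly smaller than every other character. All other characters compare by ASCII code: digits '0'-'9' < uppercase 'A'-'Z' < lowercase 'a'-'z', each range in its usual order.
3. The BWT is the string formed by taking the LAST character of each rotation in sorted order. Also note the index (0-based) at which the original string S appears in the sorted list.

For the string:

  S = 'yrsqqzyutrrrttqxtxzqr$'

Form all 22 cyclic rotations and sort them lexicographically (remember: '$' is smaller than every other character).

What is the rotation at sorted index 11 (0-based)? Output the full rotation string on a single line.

Answer: tqxtxzqr$yrsqqzyutrrrt

Derivation:
All 22 rotations (rotation i = S[i:]+S[:i]):
  rot[0] = yrsqqzyutrrrttqxtxzqr$
  rot[1] = rsqqzyutrrrttqxtxzqr$y
  rot[2] = sqqzyutrrrttqxtxzqr$yr
  rot[3] = qqzyutrrrttqxtxzqr$yrs
  rot[4] = qzyutrrrttqxtxzqr$yrsq
  rot[5] = zyutrrrttqxtxzqr$yrsqq
  rot[6] = yutrrrttqxtxzqr$yrsqqz
  rot[7] = utrrrttqxtxzqr$yrsqqzy
  rot[8] = trrrttqxtxzqr$yrsqqzyu
  rot[9] = rrrttqxtxzqr$yrsqqzyut
  rot[10] = rrttqxtxzqr$yrsqqzyutr
  rot[11] = rttqxtxzqr$yrsqqzyutrr
  rot[12] = ttqxtxzqr$yrsqqzyutrrr
  rot[13] = tqxtxzqr$yrsqqzyutrrrt
  rot[14] = qxtxzqr$yrsqqzyutrrrtt
  rot[15] = xtxzqr$yrsqqzyutrrrttq
  rot[16] = txzqr$yrsqqzyutrrrttqx
  rot[17] = xzqr$yrsqqzyutrrrttqxt
  rot[18] = zqr$yrsqqzyutrrrttqxtx
  rot[19] = qr$yrsqqzyutrrrttqxtxz
  rot[20] = r$yrsqqzyutrrrttqxtxzq
  rot[21] = $yrsqqzyutrrrttqxtxzqr
Sorted (with $ < everything):
  sorted[0] = $yrsqqzyutrrrttqxtxzqr
  sorted[1] = qqzyutrrrttqxtxzqr$yrs
  sorted[2] = qr$yrsqqzyutrrrttqxtxz
  sorted[3] = qxtxzqr$yrsqqzyutrrrtt
  sorted[4] = qzyutrrrttqxtxzqr$yrsq
  sorted[5] = r$yrsqqzyutrrrttqxtxzq
  sorted[6] = rrrttqxtxzqr$yrsqqzyut
  sorted[7] = rrttqxtxzqr$yrsqqzyutr
  sorted[8] = rsqqzyutrrrttqxtxzqr$y
  sorted[9] = rttqxtxzqr$yrsqqzyutrr
  sorted[10] = sqqzyutrrrttqxtxzqr$yr
  sorted[11] = tqxtxzqr$yrsqqzyutrrrt
  sorted[12] = trrrttqxtxzqr$yrsqqzyu
  sorted[13] = ttqxtxzqr$yrsqqzyutrrr
  sorted[14] = txzqr$yrsqqzyutrrrttqx
  sorted[15] = utrrrttqxtxzqr$yrsqqzy
  sorted[16] = xtxzqr$yrsqqzyutrrrttq
  sorted[17] = xzqr$yrsqqzyutrrrttqxt
  sorted[18] = yrsqqzyutrrrttqxtxzqr$
  sorted[19] = yutrrrttqxtxzqr$yrsqqz
  sorted[20] = zqr$yrsqqzyutrrrttqxtx
  sorted[21] = zyutrrrttqxtxzqr$yrsqq
sorted[11] = tqxtxzqr$yrsqqzyutrrrt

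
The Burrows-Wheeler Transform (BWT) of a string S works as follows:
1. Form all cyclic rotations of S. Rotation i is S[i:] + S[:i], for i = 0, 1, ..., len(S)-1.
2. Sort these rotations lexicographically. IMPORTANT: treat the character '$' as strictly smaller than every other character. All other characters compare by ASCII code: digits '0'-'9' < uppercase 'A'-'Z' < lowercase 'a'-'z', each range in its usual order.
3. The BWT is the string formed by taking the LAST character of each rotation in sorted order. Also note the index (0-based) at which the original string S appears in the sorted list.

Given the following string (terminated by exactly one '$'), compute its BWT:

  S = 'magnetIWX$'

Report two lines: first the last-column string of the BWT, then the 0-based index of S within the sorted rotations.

Answer: XtIWmna$ge
7

Derivation:
All 10 rotations (rotation i = S[i:]+S[:i]):
  rot[0] = magnetIWX$
  rot[1] = agnetIWX$m
  rot[2] = gnetIWX$ma
  rot[3] = netIWX$mag
  rot[4] = etIWX$magn
  rot[5] = tIWX$magne
  rot[6] = IWX$magnet
  rot[7] = WX$magnetI
  rot[8] = X$magnetIW
  rot[9] = $magnetIWX
Sorted (with $ < everything):
  sorted[0] = $magnetIWX  (last char: 'X')
  sorted[1] = IWX$magnet  (last char: 't')
  sorted[2] = WX$magnetI  (last char: 'I')
  sorted[3] = X$magnetIW  (last char: 'W')
  sorted[4] = agnetIWX$m  (last char: 'm')
  sorted[5] = etIWX$magn  (last char: 'n')
  sorted[6] = gnetIWX$ma  (last char: 'a')
  sorted[7] = magnetIWX$  (last char: '$')
  sorted[8] = netIWX$mag  (last char: 'g')
  sorted[9] = tIWX$magne  (last char: 'e')
Last column: XtIWmna$ge
Original string S is at sorted index 7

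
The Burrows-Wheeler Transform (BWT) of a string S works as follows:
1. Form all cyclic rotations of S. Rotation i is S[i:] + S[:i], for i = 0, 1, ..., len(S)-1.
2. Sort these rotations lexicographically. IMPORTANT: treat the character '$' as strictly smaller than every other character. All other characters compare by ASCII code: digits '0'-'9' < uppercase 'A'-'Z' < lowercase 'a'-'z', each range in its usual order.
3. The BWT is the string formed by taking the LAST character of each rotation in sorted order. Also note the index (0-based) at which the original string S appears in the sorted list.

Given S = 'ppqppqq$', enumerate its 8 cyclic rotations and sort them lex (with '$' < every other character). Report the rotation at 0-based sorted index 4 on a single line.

Answer: pqq$ppqp

Derivation:
All 8 rotations (rotation i = S[i:]+S[:i]):
  rot[0] = ppqppqq$
  rot[1] = pqppqq$p
  rot[2] = qppqq$pp
  rot[3] = ppqq$ppq
  rot[4] = pqq$ppqp
  rot[5] = qq$ppqpp
  rot[6] = q$ppqppq
  rot[7] = $ppqppqq
Sorted (with $ < everything):
  sorted[0] = $ppqppqq
  sorted[1] = ppqppqq$
  sorted[2] = ppqq$ppq
  sorted[3] = pqppqq$p
  sorted[4] = pqq$ppqp
  sorted[5] = q$ppqppq
  sorted[6] = qppqq$pp
  sorted[7] = qq$ppqpp
sorted[4] = pqq$ppqp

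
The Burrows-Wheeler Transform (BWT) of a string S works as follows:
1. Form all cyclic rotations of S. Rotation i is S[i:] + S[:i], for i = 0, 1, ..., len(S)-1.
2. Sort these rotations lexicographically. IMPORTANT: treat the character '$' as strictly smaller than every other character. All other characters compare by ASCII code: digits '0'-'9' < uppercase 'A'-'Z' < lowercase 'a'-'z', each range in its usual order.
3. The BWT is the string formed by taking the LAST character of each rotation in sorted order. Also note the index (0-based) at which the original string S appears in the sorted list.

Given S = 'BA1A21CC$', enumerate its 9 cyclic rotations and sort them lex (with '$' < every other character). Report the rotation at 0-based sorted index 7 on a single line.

All 9 rotations (rotation i = S[i:]+S[:i]):
  rot[0] = BA1A21CC$
  rot[1] = A1A21CC$B
  rot[2] = 1A21CC$BA
  rot[3] = A21CC$BA1
  rot[4] = 21CC$BA1A
  rot[5] = 1CC$BA1A2
  rot[6] = CC$BA1A21
  rot[7] = C$BA1A21C
  rot[8] = $BA1A21CC
Sorted (with $ < everything):
  sorted[0] = $BA1A21CC
  sorted[1] = 1A21CC$BA
  sorted[2] = 1CC$BA1A2
  sorted[3] = 21CC$BA1A
  sorted[4] = A1A21CC$B
  sorted[5] = A21CC$BA1
  sorted[6] = BA1A21CC$
  sorted[7] = C$BA1A21C
  sorted[8] = CC$BA1A21
sorted[7] = C$BA1A21C

Answer: C$BA1A21C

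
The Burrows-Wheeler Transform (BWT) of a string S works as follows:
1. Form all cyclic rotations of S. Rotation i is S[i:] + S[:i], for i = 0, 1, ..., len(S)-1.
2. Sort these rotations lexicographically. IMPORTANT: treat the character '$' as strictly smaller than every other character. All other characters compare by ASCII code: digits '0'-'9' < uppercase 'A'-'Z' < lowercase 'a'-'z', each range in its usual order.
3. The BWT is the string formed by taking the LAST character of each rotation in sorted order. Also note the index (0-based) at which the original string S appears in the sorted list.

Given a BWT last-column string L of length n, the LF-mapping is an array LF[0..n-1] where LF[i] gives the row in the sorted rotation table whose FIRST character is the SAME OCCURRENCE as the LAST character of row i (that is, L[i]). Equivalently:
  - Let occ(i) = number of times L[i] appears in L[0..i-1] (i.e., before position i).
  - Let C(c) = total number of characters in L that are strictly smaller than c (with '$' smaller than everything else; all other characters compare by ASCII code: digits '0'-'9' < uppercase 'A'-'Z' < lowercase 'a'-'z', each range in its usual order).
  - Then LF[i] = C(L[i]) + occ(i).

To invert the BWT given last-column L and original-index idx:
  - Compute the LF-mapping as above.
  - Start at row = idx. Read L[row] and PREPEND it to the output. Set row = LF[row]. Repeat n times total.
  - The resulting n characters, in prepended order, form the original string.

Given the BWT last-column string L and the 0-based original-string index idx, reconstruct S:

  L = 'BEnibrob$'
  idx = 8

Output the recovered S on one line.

Answer: ribbonEB$

Derivation:
LF mapping: 1 2 6 5 3 8 7 4 0
Walk LF starting at row 8, prepending L[row]:
  step 1: row=8, L[8]='$', prepend. Next row=LF[8]=0
  step 2: row=0, L[0]='B', prepend. Next row=LF[0]=1
  step 3: row=1, L[1]='E', prepend. Next row=LF[1]=2
  step 4: row=2, L[2]='n', prepend. Next row=LF[2]=6
  step 5: row=6, L[6]='o', prepend. Next row=LF[6]=7
  step 6: row=7, L[7]='b', prepend. Next row=LF[7]=4
  step 7: row=4, L[4]='b', prepend. Next row=LF[4]=3
  step 8: row=3, L[3]='i', prepend. Next row=LF[3]=5
  step 9: row=5, L[5]='r', prepend. Next row=LF[5]=8
Reversed output: ribbonEB$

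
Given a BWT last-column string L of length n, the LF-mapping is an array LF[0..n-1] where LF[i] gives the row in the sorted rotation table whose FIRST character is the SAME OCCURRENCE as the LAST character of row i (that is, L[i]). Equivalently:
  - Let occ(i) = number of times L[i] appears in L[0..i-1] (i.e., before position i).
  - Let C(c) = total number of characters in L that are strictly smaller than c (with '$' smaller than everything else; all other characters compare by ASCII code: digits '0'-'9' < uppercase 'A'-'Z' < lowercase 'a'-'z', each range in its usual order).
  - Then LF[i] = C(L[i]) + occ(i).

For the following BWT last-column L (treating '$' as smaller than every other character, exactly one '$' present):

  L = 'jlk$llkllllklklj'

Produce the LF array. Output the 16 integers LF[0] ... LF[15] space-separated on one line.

Answer: 1 7 3 0 8 9 4 10 11 12 13 5 14 6 15 2

Derivation:
Char counts: '$':1, 'j':2, 'k':4, 'l':9
C (first-col start): C('$')=0, C('j')=1, C('k')=3, C('l')=7
L[0]='j': occ=0, LF[0]=C('j')+0=1+0=1
L[1]='l': occ=0, LF[1]=C('l')+0=7+0=7
L[2]='k': occ=0, LF[2]=C('k')+0=3+0=3
L[3]='$': occ=0, LF[3]=C('$')+0=0+0=0
L[4]='l': occ=1, LF[4]=C('l')+1=7+1=8
L[5]='l': occ=2, LF[5]=C('l')+2=7+2=9
L[6]='k': occ=1, LF[6]=C('k')+1=3+1=4
L[7]='l': occ=3, LF[7]=C('l')+3=7+3=10
L[8]='l': occ=4, LF[8]=C('l')+4=7+4=11
L[9]='l': occ=5, LF[9]=C('l')+5=7+5=12
L[10]='l': occ=6, LF[10]=C('l')+6=7+6=13
L[11]='k': occ=2, LF[11]=C('k')+2=3+2=5
L[12]='l': occ=7, LF[12]=C('l')+7=7+7=14
L[13]='k': occ=3, LF[13]=C('k')+3=3+3=6
L[14]='l': occ=8, LF[14]=C('l')+8=7+8=15
L[15]='j': occ=1, LF[15]=C('j')+1=1+1=2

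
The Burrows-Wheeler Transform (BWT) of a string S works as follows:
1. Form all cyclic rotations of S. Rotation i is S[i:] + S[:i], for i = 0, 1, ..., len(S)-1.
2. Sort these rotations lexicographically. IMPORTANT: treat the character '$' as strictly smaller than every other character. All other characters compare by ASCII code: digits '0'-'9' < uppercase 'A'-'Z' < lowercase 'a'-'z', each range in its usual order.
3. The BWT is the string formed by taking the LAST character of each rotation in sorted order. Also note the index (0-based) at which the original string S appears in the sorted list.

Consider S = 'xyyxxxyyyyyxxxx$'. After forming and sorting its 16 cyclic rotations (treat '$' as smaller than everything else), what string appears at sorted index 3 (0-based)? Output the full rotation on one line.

All 16 rotations (rotation i = S[i:]+S[:i]):
  rot[0] = xyyxxxyyyyyxxxx$
  rot[1] = yyxxxyyyyyxxxx$x
  rot[2] = yxxxyyyyyxxxx$xy
  rot[3] = xxxyyyyyxxxx$xyy
  rot[4] = xxyyyyyxxxx$xyyx
  rot[5] = xyyyyyxxxx$xyyxx
  rot[6] = yyyyyxxxx$xyyxxx
  rot[7] = yyyyxxxx$xyyxxxy
  rot[8] = yyyxxxx$xyyxxxyy
  rot[9] = yyxxxx$xyyxxxyyy
  rot[10] = yxxxx$xyyxxxyyyy
  rot[11] = xxxx$xyyxxxyyyyy
  rot[12] = xxx$xyyxxxyyyyyx
  rot[13] = xx$xyyxxxyyyyyxx
  rot[14] = x$xyyxxxyyyyyxxx
  rot[15] = $xyyxxxyyyyyxxxx
Sorted (with $ < everything):
  sorted[0] = $xyyxxxyyyyyxxxx
  sorted[1] = x$xyyxxxyyyyyxxx
  sorted[2] = xx$xyyxxxyyyyyxx
  sorted[3] = xxx$xyyxxxyyyyyx
  sorted[4] = xxxx$xyyxxxyyyyy
  sorted[5] = xxxyyyyyxxxx$xyy
  sorted[6] = xxyyyyyxxxx$xyyx
  sorted[7] = xyyxxxyyyyyxxxx$
  sorted[8] = xyyyyyxxxx$xyyxx
  sorted[9] = yxxxx$xyyxxxyyyy
  sorted[10] = yxxxyyyyyxxxx$xy
  sorted[11] = yyxxxx$xyyxxxyyy
  sorted[12] = yyxxxyyyyyxxxx$x
  sorted[13] = yyyxxxx$xyyxxxyy
  sorted[14] = yyyyxxxx$xyyxxxy
  sorted[15] = yyyyyxxxx$xyyxxx
sorted[3] = xxx$xyyxxxyyyyyx

Answer: xxx$xyyxxxyyyyyx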